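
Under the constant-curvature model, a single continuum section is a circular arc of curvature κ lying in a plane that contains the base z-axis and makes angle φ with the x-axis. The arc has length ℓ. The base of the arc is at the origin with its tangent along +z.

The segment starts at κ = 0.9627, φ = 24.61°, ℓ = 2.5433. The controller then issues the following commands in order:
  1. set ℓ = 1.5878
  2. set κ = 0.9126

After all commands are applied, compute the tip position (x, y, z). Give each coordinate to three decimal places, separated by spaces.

initial: κ=0.9627, φ=24.61°, ℓ=2.5433
cmd 1: set ℓ=1.5878 → (κ,φ,ℓ)=(0.9627,24.61°,1.5878) → tip=(0.9045,0.4143,1.0378)
cmd 2: set κ=0.9126 → (κ,φ,ℓ)=(0.9126,24.61°,1.5878) → tip=(0.8752,0.4009,1.0877)

0.875 0.401 1.088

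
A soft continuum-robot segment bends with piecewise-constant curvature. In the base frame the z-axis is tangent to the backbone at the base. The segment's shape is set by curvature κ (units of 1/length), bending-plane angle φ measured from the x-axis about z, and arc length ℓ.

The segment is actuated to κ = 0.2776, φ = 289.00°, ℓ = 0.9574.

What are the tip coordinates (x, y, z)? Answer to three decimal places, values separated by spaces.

θ = κ·ℓ = 0.2776 × 0.9574 = 0.26577 rad
ρ = (1 − cos θ)/κ = (1 − 0.96489)/0.2776 = 0.12648
z = sin θ / κ = 0.26266/0.2776 = 0.94617
x = ρ cos φ = 0.12648 × cos(289.00°) = 0.04118
y = ρ sin φ = 0.12648 × sin(289.00°) = -0.11959

0.041 -0.120 0.946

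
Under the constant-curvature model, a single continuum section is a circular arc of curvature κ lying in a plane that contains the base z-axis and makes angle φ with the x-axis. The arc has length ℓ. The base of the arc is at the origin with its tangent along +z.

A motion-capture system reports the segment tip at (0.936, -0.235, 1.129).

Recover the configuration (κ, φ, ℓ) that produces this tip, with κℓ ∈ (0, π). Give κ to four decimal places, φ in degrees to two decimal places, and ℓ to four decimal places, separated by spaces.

ρ = √(x²+y²) = √(0.936² + -0.235²) = 0.96505
φ = atan2(y, x) mod 360° = atan2(-0.235, 0.936) = 345.9062°
|p|² = ρ² + z² = 0.96505² + 1.129² = 2.20596
κ = 2ρ / |p|² = 2×0.96505 / 2.20596 = 0.87495
θ = 2·atan2(ρ, z) = 2·atan2(0.96505, 1.129) = 1.41453 rad
ℓ = θ/κ = 1.41453/0.87495 = 1.61670

0.8749 345.91 1.6167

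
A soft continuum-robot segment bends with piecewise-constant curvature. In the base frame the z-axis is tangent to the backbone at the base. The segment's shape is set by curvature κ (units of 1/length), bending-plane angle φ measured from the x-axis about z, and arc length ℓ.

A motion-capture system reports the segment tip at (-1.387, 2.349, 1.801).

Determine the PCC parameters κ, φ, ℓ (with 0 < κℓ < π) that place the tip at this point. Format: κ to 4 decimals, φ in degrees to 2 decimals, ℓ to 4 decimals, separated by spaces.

0.5106 120.56 3.8671

ρ = √(x²+y²) = √(-1.387² + 2.349²) = 2.72792
φ = atan2(y, x) mod 360° = atan2(2.349, -1.387) = 120.5603°
|p|² = ρ² + z² = 2.72792² + 1.801² = 10.68517
κ = 2ρ / |p|² = 2×2.72792 / 10.68517 = 0.51060
θ = 2·atan2(ρ, z) = 2·atan2(2.72792, 1.801) = 1.97456 rad
ℓ = θ/κ = 1.97456/0.51060 = 3.86713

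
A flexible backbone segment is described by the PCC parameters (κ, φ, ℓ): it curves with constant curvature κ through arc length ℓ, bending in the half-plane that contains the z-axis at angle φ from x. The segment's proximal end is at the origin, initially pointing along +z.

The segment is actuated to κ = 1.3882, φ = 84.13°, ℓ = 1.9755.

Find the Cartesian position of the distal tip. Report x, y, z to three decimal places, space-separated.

θ = κ·ℓ = 1.3882 × 1.9755 = 2.74239 rad
ρ = (1 − cos θ)/κ = (1 − -0.92137)/1.3882 = 1.38407
z = sin θ / κ = 0.38868/1.3882 = 0.27999
x = ρ cos φ = 1.38407 × cos(84.13°) = 0.14155
y = ρ sin φ = 1.38407 × sin(84.13°) = 1.37682

0.142 1.377 0.280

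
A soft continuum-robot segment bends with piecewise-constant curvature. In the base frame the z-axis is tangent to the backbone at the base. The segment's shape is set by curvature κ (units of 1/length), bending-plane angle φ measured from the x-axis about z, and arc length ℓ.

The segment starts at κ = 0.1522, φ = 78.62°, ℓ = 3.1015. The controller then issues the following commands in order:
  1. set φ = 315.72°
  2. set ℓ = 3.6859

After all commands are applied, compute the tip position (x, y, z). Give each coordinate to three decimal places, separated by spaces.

0.721 -0.703 3.496

initial: κ=0.1522, φ=78.62°, ℓ=3.1015
cmd 1: set φ=315.72° → (κ,φ,ℓ)=(0.1522,315.72°,3.1015) → tip=(0.5144,-0.5017,2.9876)
cmd 2: set ℓ=3.6859 → (κ,φ,ℓ)=(0.1522,315.72°,3.6859) → tip=(0.7210,-0.7031,3.4956)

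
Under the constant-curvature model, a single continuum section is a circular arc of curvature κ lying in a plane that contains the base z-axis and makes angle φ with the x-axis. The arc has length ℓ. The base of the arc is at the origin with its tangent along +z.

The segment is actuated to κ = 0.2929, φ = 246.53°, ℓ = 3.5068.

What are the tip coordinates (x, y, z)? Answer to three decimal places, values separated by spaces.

θ = κ·ℓ = 0.2929 × 3.5068 = 1.02714 rad
ρ = (1 − cos θ)/κ = (1 − 0.51727)/0.2929 = 1.64811
z = sin θ / κ = 0.85582/0.2929 = 2.92190
x = ρ cos φ = 1.64811 × cos(246.53°) = -0.65639
y = ρ sin φ = 1.64811 × sin(246.53°) = -1.51176

-0.656 -1.512 2.922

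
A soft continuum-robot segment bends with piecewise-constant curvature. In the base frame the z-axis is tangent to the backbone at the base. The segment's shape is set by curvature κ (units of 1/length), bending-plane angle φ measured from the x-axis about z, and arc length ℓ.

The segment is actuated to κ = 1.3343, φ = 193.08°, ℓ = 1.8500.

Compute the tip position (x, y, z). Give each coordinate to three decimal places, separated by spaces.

-1.301 -0.302 0.467

θ = κ·ℓ = 1.3343 × 1.8500 = 2.46846 rad
ρ = (1 − cos θ)/κ = (1 − -0.78187)/1.3343 = 1.33543
z = sin θ / κ = 0.62344/1.3343 = 0.46724
x = ρ cos φ = 1.33543 × cos(193.08°) = -1.30079
y = ρ sin φ = 1.33543 × sin(193.08°) = -0.30222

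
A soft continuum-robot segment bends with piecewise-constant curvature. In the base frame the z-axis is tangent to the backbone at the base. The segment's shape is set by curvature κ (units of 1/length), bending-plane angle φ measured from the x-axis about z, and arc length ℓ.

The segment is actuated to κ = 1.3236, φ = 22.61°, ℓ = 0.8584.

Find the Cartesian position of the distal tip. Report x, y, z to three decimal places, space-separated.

θ = κ·ℓ = 1.3236 × 0.8584 = 1.13618 rad
ρ = (1 − cos θ)/κ = (1 − 0.42106)/1.3236 = 0.43739
z = sin θ / κ = 0.90703/1.3236 = 0.68528
x = ρ cos φ = 0.43739 × cos(22.61°) = 0.40378
y = ρ sin φ = 0.43739 × sin(22.61°) = 0.16816

0.404 0.168 0.685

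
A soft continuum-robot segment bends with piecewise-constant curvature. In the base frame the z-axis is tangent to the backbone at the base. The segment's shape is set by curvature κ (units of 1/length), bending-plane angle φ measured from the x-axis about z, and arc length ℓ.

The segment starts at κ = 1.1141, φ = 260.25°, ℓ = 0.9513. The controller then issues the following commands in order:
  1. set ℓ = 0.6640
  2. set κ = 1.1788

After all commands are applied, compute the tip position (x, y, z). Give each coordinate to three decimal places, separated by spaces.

initial: κ=1.1141, φ=260.25°, ℓ=0.9513
cmd 1: set ℓ=0.6640 → (κ,φ,ℓ)=(1.1141,260.25°,0.6640) → tip=(-0.0397,-0.2312,0.6051)
cmd 2: set κ=1.1788 → (κ,φ,ℓ)=(1.1788,260.25°,0.6640) → tip=(-0.0418,-0.2433,0.5982)

-0.042 -0.243 0.598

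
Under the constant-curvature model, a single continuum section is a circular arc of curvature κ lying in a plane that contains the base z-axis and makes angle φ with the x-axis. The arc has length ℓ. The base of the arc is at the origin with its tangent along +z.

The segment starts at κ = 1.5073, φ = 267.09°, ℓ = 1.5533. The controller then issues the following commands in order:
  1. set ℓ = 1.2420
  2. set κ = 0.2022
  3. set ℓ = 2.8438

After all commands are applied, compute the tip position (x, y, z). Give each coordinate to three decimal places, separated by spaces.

initial: κ=1.5073, φ=267.09°, ℓ=1.5533
cmd 1: set ℓ=1.2420 → (κ,φ,ℓ)=(1.5073,267.09°,1.2420) → tip=(-0.0437,-0.8592,0.6336)
cmd 2: set κ=0.2022 → (κ,φ,ℓ)=(0.2022,267.09°,1.2420) → tip=(-0.0079,-0.1549,1.2290)
cmd 3: set ℓ=2.8438 → (κ,φ,ℓ)=(0.2022,267.09°,2.8438) → tip=(-0.0404,-0.7943,2.6897)

-0.040 -0.794 2.690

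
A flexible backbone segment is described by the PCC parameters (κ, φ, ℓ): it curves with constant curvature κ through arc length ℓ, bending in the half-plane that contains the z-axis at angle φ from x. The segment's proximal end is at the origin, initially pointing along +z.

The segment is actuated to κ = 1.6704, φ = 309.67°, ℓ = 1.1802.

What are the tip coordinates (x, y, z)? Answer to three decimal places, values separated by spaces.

0.531 -0.641 0.551

θ = κ·ℓ = 1.6704 × 1.1802 = 1.97141 rad
ρ = (1 − cos θ)/κ = (1 − -0.38998)/1.6704 = 0.83212
z = sin θ / κ = 0.92082/1.6704 = 0.55126
x = ρ cos φ = 0.83212 × cos(309.67°) = 0.53120
y = ρ sin φ = 0.83212 × sin(309.67°) = -0.64051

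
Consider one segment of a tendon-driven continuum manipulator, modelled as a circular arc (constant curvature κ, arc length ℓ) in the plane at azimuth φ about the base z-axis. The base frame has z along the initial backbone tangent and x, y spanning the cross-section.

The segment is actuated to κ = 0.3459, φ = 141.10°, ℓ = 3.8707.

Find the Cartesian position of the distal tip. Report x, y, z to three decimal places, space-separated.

θ = κ·ℓ = 0.3459 × 3.8707 = 1.33888 rad
ρ = (1 − cos θ)/κ = (1 − 0.22985)/0.3459 = 2.22652
z = sin θ / κ = 0.97323/0.3459 = 2.81361
x = ρ cos φ = 2.22652 × cos(141.10°) = -1.73277
y = ρ sin φ = 2.22652 × sin(141.10°) = 1.39817

-1.733 1.398 2.814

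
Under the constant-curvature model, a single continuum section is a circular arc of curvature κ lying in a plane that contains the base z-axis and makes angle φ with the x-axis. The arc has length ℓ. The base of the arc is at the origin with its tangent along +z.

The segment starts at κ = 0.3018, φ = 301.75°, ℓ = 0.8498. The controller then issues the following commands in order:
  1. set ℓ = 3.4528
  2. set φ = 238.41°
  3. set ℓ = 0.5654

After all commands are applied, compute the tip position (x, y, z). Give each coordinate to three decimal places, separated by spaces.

initial: κ=0.3018, φ=301.75°, ℓ=0.8498
cmd 1: set ℓ=3.4528 → (κ,φ,ℓ)=(0.3018,301.75°,3.4528) → tip=(0.8640,-1.3963,2.8610)
cmd 2: set φ=238.41° → (κ,φ,ℓ)=(0.3018,238.41°,3.4528) → tip=(-0.8601,-1.3987,2.8610)
cmd 3: set ℓ=0.5654 → (κ,φ,ℓ)=(0.3018,238.41°,0.5654) → tip=(-0.0252,-0.0410,0.5627)

-0.025 -0.041 0.563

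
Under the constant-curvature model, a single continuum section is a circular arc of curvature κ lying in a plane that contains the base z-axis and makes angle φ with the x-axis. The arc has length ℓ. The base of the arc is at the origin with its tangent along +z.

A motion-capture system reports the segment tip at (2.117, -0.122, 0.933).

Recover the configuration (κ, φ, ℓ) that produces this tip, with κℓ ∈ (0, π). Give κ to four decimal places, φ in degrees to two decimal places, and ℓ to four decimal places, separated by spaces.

0.7902 356.70 2.9266

ρ = √(x²+y²) = √(2.117² + -0.122²) = 2.12051
φ = atan2(y, x) mod 360° = atan2(-0.122, 2.117) = 356.7018°
|p|² = ρ² + z² = 2.12051² + 0.933² = 5.36706
κ = 2ρ / |p|² = 2×2.12051 / 5.36706 = 0.79019
θ = 2·atan2(ρ, z) = 2·atan2(2.12051, 0.933) = 2.31260 rad
ℓ = θ/κ = 2.31260/0.79019 = 2.92662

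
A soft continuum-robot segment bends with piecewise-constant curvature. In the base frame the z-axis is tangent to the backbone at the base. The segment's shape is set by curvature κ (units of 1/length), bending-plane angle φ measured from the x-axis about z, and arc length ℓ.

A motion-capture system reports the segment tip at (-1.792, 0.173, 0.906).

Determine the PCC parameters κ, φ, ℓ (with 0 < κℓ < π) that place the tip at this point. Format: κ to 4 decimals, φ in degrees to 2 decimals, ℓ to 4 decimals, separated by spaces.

0.8864 174.49 2.4922

ρ = √(x²+y²) = √(-1.792² + 0.173²) = 1.80033
φ = atan2(y, x) mod 360° = atan2(0.173, -1.792) = 174.4857°
|p|² = ρ² + z² = 1.80033² + 0.906² = 4.06203
κ = 2ρ / |p|² = 2×1.80033 / 4.06203 = 0.88642
θ = 2·atan2(ρ, z) = 2·atan2(1.80033, 0.906) = 2.20912 rad
ℓ = θ/κ = 2.20912/0.88642 = 2.49218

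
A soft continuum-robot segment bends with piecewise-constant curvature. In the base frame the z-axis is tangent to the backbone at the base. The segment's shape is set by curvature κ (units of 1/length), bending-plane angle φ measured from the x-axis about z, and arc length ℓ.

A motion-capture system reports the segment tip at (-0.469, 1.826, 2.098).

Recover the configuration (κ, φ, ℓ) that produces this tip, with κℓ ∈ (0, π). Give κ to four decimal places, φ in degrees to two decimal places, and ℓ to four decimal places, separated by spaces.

ρ = √(x²+y²) = √(-0.469² + 1.826²) = 1.88527
φ = atan2(y, x) mod 360° = atan2(1.826, -0.469) = 104.4048°
|p|² = ρ² + z² = 1.88527² + 2.098² = 7.95584
κ = 2ρ / |p|² = 2×1.88527 / 7.95584 = 0.47393
θ = 2·atan2(ρ, z) = 2·atan2(1.88527, 2.098) = 1.46409 rad
ℓ = θ/κ = 1.46409/0.47393 = 3.08922

0.4739 104.40 3.0892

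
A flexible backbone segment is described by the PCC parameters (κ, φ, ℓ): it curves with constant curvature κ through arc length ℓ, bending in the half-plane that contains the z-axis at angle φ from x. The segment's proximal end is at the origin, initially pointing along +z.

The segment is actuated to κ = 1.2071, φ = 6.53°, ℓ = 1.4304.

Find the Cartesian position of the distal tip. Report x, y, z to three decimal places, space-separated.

0.951 0.109 0.818

θ = κ·ℓ = 1.2071 × 1.4304 = 1.72664 rad
ρ = (1 − cos θ)/κ = (1 − -0.15521)/1.2071 = 0.95701
z = sin θ / κ = 0.98788/1.2071 = 0.81839
x = ρ cos φ = 0.95701 × cos(6.53°) = 0.95080
y = ρ sin φ = 0.95701 × sin(6.53°) = 0.10883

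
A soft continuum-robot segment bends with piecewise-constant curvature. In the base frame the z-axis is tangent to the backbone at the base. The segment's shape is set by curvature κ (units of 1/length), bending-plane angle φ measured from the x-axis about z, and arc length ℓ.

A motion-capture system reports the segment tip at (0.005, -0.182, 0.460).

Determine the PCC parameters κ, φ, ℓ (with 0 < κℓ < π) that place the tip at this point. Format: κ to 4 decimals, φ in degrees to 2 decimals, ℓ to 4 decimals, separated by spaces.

1.4878 271.57 0.5066

ρ = √(x²+y²) = √(0.005² + -0.182²) = 0.18207
φ = atan2(y, x) mod 360° = atan2(-0.182, 0.005) = 271.5737°
|p|² = ρ² + z² = 0.18207² + 0.460² = 0.24475
κ = 2ρ / |p|² = 2×0.18207 / 0.24475 = 1.48780
θ = 2·atan2(ρ, z) = 2·atan2(0.18207, 0.460) = 0.75376 rad
ℓ = θ/κ = 0.75376/1.48780 = 0.50663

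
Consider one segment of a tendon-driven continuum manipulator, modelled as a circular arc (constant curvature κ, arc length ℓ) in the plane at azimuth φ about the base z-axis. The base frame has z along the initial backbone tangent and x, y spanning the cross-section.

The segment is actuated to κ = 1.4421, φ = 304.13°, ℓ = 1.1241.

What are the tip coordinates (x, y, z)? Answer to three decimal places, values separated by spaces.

0.409 -0.603 0.693

θ = κ·ℓ = 1.4421 × 1.1241 = 1.62106 rad
ρ = (1 − cos θ)/κ = (1 − -0.05025)/1.4421 = 0.72828
z = sin θ / κ = 0.99874/1.4421 = 0.69256
x = ρ cos φ = 0.72828 × cos(304.13°) = 0.40862
y = ρ sin φ = 0.72828 × sin(304.13°) = -0.60284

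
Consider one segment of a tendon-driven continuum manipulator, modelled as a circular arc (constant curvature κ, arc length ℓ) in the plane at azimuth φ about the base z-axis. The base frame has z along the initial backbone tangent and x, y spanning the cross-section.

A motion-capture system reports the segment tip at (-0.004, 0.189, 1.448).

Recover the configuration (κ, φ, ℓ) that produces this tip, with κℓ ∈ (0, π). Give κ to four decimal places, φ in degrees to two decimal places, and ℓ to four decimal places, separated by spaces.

ρ = √(x²+y²) = √(-0.004² + 0.189²) = 0.18904
φ = atan2(y, x) mod 360° = atan2(0.189, -0.004) = 91.2124°
|p|² = ρ² + z² = 0.18904² + 1.448² = 2.13244
κ = 2ρ / |p|² = 2×0.18904 / 2.13244 = 0.17730
θ = 2·atan2(ρ, z) = 2·atan2(0.18904, 1.448) = 0.25964 rad
ℓ = θ/κ = 0.25964/0.17730 = 1.46440

0.1773 91.21 1.4644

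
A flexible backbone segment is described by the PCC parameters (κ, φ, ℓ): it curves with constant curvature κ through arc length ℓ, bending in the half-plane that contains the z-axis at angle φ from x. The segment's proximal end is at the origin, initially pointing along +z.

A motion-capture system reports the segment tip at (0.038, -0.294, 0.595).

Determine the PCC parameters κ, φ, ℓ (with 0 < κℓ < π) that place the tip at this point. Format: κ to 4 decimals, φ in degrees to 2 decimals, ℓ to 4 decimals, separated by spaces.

ρ = √(x²+y²) = √(0.038² + -0.294²) = 0.29645
φ = atan2(y, x) mod 360° = atan2(-0.294, 0.038) = 277.3647°
|p|² = ρ² + z² = 0.29645² + 0.595² = 0.44190
κ = 2ρ / |p|² = 2×0.29645 / 0.44190 = 1.34167
θ = 2·atan2(ρ, z) = 2·atan2(0.29645, 0.595) = 0.92446 rad
ℓ = θ/κ = 0.92446/1.34167 = 0.68903

1.3417 277.36 0.6890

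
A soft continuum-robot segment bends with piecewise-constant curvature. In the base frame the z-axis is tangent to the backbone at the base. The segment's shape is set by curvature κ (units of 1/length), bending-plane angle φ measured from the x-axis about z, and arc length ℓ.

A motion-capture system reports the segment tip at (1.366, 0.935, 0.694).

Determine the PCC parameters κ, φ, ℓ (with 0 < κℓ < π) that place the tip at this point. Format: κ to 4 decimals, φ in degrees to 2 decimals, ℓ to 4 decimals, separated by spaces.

1.0276 34.39 2.2846

ρ = √(x²+y²) = √(1.366² + 0.935²) = 1.65535
φ = atan2(y, x) mod 360° = atan2(0.935, 1.366) = 34.3909°
|p|² = ρ² + z² = 1.65535² + 0.694² = 3.22182
κ = 2ρ / |p|² = 2×1.65535 / 3.22182 = 1.02759
θ = 2·atan2(ρ, z) = 2·atan2(1.65535, 0.694) = 2.34762 rad
ℓ = θ/κ = 2.34762/1.02759 = 2.28459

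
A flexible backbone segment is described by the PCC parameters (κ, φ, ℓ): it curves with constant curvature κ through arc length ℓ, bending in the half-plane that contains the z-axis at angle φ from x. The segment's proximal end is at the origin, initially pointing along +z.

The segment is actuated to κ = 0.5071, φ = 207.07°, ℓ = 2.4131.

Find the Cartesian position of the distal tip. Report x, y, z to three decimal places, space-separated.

-1.159 -0.592 1.854

θ = κ·ℓ = 0.5071 × 2.4131 = 1.22368 rad
ρ = (1 − cos θ)/κ = (1 − 0.34018)/0.5071 = 1.30115
z = sin θ / κ = 0.94036/0.5071 = 1.85439
x = ρ cos φ = 1.30115 × cos(207.07°) = -1.15861
y = ρ sin φ = 1.30115 × sin(207.07°) = -0.59213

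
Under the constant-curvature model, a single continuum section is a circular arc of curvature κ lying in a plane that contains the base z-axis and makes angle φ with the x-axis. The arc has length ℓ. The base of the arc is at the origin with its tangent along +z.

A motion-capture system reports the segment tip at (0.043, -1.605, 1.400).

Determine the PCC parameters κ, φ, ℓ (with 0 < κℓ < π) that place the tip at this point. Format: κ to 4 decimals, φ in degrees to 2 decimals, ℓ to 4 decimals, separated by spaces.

ρ = √(x²+y²) = √(0.043² + -1.605²) = 1.60558
φ = atan2(y, x) mod 360° = atan2(-1.605, 0.043) = 271.5347°
|p|² = ρ² + z² = 1.60558² + 1.400² = 4.53787
κ = 2ρ / |p|² = 2×1.60558 / 4.53787 = 0.70763
θ = 2·atan2(ρ, z) = 2·atan2(1.60558, 1.400) = 1.70738 rad
ℓ = θ/κ = 1.70738/0.70763 = 2.41280

0.7076 271.53 2.4128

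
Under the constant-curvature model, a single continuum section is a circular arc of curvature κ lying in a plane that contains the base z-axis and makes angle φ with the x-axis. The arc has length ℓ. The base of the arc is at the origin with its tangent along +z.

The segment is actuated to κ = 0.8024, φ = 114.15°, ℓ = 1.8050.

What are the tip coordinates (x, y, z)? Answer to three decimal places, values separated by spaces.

θ = κ·ℓ = 0.8024 × 1.8050 = 1.44833 rad
ρ = (1 − cos θ)/κ = (1 − 0.12216)/0.8024 = 1.09402
z = sin θ / κ = 0.99251/0.8024 = 1.23693
x = ρ cos φ = 1.09402 × cos(114.15°) = -0.44759
y = ρ sin φ = 1.09402 × sin(114.15°) = 0.99827

-0.448 0.998 1.237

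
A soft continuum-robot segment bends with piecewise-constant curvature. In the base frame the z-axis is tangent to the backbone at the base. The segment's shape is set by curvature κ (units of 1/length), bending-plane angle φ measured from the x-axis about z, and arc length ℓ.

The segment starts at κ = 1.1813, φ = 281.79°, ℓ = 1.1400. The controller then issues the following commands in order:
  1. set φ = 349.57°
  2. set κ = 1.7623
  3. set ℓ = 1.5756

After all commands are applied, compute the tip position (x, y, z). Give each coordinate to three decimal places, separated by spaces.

1.079 -0.199 0.203

initial: κ=1.1813, φ=281.79°, ℓ=1.1400
cmd 1: set φ=349.57° → (κ,φ,ℓ)=(1.1813,349.57°,1.1400) → tip=(0.6475,-0.1192,0.8254)
cmd 2: set κ=1.7623 → (κ,φ,ℓ)=(1.7623,349.57°,1.1400) → tip=(0.7949,-0.1463,0.5138)
cmd 3: set ℓ=1.5756 → (κ,φ,ℓ)=(1.7623,349.57°,1.5756) → tip=(1.0794,-0.1987,0.2025)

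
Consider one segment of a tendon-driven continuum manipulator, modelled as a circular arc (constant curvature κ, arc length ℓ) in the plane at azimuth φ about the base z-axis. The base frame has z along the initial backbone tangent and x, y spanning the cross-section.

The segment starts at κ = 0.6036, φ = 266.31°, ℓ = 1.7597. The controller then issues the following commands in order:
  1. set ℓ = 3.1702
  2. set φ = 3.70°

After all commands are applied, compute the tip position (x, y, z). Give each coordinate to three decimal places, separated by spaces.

initial: κ=0.6036, φ=266.31°, ℓ=1.7597
cmd 1: set ℓ=3.1702 → (κ,φ,ℓ)=(0.6036,266.31°,3.1702) → tip=(-0.1425,-2.2089,1.5604)
cmd 2: set φ=3.70° → (κ,φ,ℓ)=(0.6036,3.70°,3.1702) → tip=(2.2089,0.1428,1.5604)

2.209 0.143 1.560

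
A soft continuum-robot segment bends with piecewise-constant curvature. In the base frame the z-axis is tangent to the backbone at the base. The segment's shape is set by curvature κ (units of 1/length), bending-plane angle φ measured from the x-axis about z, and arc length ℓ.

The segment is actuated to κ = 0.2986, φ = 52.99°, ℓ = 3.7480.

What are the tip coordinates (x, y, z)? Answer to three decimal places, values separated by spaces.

θ = κ·ℓ = 0.2986 × 3.7480 = 1.11915 rad
ρ = (1 − cos θ)/κ = (1 − 0.43644)/0.2986 = 1.88732
z = sin θ / κ = 0.89973/0.2986 = 3.01316
x = ρ cos φ = 1.88732 × cos(52.99°) = 1.13608
y = ρ sin φ = 1.88732 × sin(52.99°) = 1.50709

1.136 1.507 3.013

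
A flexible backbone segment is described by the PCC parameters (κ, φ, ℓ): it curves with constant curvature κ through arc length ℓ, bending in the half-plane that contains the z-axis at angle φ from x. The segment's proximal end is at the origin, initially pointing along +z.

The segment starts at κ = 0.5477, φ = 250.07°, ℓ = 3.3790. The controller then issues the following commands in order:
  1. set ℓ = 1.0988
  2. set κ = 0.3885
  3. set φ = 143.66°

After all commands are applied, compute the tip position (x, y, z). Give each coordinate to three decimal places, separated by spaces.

initial: κ=0.5477, φ=250.07°, ℓ=3.3790
cmd 1: set ℓ=1.0988 → (κ,φ,ℓ)=(0.5477,250.07°,1.0988) → tip=(-0.1093,-0.3016,1.0337)
cmd 2: set κ=0.3885 → (κ,φ,ℓ)=(0.3885,250.07°,1.0988) → tip=(-0.0787,-0.2172,1.0657)
cmd 3: set φ=143.66° → (κ,φ,ℓ)=(0.3885,143.66°,1.0988) → tip=(-0.1861,0.1369,1.0657)

-0.186 0.137 1.066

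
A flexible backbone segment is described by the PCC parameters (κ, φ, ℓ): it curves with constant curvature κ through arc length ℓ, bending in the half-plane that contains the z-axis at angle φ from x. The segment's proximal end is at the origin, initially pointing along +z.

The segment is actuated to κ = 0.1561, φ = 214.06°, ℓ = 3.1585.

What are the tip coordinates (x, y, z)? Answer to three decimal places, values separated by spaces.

θ = κ·ℓ = 0.1561 × 3.1585 = 0.49304 rad
ρ = (1 − cos θ)/κ = (1 − 0.88090)/0.1561 = 0.76299
z = sin θ / κ = 0.47331/0.1561 = 3.03208
x = ρ cos φ = 0.76299 × cos(214.06°) = -0.63210
y = ρ sin φ = 0.76299 × sin(214.06°) = -0.42732

-0.632 -0.427 3.032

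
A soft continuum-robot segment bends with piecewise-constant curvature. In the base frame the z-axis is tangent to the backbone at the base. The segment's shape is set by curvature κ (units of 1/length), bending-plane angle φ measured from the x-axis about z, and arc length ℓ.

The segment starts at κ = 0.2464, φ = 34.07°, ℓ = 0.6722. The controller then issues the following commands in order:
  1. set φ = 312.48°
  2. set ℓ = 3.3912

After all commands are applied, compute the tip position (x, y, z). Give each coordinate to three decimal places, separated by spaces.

0.902 -0.986 3.010

initial: κ=0.2464, φ=34.07°, ℓ=0.6722
cmd 1: set φ=312.48° → (κ,φ,ℓ)=(0.2464,312.48°,0.6722) → tip=(0.0375,-0.0410,0.6691)
cmd 2: set ℓ=3.3912 → (κ,φ,ℓ)=(0.2464,312.48°,3.3912) → tip=(0.9024,-0.9855,3.0101)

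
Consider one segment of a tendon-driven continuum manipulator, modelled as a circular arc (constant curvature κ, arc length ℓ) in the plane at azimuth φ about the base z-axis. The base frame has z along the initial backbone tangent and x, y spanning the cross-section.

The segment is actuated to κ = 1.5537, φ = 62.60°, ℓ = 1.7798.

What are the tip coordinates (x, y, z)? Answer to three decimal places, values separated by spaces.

θ = κ·ℓ = 1.5537 × 1.7798 = 2.76528 rad
ρ = (1 − cos θ)/κ = (1 − -0.93002)/1.5537 = 1.24221
z = sin θ / κ = 0.36750/1.5537 = 0.23653
x = ρ cos φ = 1.24221 × cos(62.60°) = 0.57167
y = ρ sin φ = 1.24221 × sin(62.60°) = 1.10285

0.572 1.103 0.237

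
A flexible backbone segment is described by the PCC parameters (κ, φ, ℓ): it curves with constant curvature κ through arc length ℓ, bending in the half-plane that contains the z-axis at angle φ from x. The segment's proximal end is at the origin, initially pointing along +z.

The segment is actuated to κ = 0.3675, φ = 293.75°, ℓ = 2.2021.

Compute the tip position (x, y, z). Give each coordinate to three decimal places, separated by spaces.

0.340 -0.772 1.969

θ = κ·ℓ = 0.3675 × 2.2021 = 0.80927 rad
ρ = (1 − cos θ)/κ = (1 − 0.69003)/0.3675 = 0.84347
z = sin θ / κ = 0.72378/0.3675 = 1.96948
x = ρ cos φ = 0.84347 × cos(293.75°) = 0.33970
y = ρ sin φ = 0.84347 × sin(293.75°) = -0.77204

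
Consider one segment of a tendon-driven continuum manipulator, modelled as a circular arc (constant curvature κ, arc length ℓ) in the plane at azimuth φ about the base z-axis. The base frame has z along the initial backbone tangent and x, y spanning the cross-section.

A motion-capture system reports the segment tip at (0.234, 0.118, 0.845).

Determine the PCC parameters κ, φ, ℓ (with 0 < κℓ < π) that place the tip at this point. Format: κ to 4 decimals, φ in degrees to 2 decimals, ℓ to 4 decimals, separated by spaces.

ρ = √(x²+y²) = √(0.234² + 0.118²) = 0.26207
φ = atan2(y, x) mod 360° = atan2(0.118, 0.234) = 26.7606°
|p|² = ρ² + z² = 0.26207² + 0.845² = 0.78270
κ = 2ρ / |p|² = 2×0.26207 / 0.78270 = 0.66965
θ = 2·atan2(ρ, z) = 2·atan2(0.26207, 0.845) = 0.60147 rad
ℓ = θ/κ = 0.60147/0.66965 = 0.89818

0.6696 26.76 0.8982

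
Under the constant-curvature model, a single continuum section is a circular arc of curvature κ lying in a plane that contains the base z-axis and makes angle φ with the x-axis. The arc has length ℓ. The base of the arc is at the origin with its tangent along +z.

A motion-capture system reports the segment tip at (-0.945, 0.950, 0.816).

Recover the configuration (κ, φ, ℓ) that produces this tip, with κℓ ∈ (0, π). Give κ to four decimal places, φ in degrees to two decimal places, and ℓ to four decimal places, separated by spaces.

1.0888 134.85 1.8806

ρ = √(x²+y²) = √(-0.945² + 0.950²) = 1.33997
φ = atan2(y, x) mod 360° = atan2(0.950, -0.945) = 134.8488°
|p|² = ρ² + z² = 1.33997² + 0.816² = 2.46138
κ = 2ρ / |p|² = 2×1.33997 / 2.46138 = 1.08880
θ = 2·atan2(ρ, z) = 2·atan2(1.33997, 0.816) = 2.04762 rad
ℓ = θ/κ = 2.04762/1.08880 = 1.88062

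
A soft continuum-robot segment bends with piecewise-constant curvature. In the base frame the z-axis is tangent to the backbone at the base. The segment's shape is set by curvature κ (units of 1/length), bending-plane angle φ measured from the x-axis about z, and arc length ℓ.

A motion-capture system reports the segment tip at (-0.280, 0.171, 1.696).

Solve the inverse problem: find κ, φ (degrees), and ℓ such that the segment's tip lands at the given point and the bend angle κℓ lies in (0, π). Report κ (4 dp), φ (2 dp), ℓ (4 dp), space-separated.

0.2199 148.59 1.7380

ρ = √(x²+y²) = √(-0.280² + 0.171²) = 0.32809
φ = atan2(y, x) mod 360° = atan2(0.171, -0.280) = 148.5870°
|p|² = ρ² + z² = 0.32809² + 1.696² = 2.98406
κ = 2ρ / |p|² = 2×0.32809 / 2.98406 = 0.21989
θ = 2·atan2(ρ, z) = 2·atan2(0.32809, 1.696) = 0.38217 rad
ℓ = θ/κ = 0.38217/0.21989 = 1.73800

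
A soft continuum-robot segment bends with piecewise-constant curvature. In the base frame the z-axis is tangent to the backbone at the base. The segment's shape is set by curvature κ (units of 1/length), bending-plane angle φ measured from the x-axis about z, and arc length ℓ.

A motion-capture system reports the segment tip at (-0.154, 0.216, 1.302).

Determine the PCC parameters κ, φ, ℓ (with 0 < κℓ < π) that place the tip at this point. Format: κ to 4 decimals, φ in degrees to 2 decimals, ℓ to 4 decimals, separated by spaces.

ρ = √(x²+y²) = √(-0.154² + 0.216²) = 0.26528
φ = atan2(y, x) mod 360° = atan2(0.216, -0.154) = 125.4875°
|p|² = ρ² + z² = 0.26528² + 1.302² = 1.76558
κ = 2ρ / |p|² = 2×0.26528 / 1.76558 = 0.30050
θ = 2·atan2(ρ, z) = 2·atan2(0.26528, 1.302) = 0.40199 rad
ℓ = θ/κ = 0.40199/0.30050 = 1.33774

0.3005 125.49 1.3377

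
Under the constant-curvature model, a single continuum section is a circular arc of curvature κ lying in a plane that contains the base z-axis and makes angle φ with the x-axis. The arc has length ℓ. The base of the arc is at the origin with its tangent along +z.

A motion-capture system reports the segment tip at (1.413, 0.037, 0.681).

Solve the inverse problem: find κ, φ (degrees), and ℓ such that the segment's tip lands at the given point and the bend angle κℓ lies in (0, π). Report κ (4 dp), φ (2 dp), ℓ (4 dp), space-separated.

ρ = √(x²+y²) = √(1.413² + 0.037²) = 1.41348
φ = atan2(y, x) mod 360° = atan2(0.037, 1.413) = 1.5000°
|p|² = ρ² + z² = 1.41348² + 0.681² = 2.46170
κ = 2ρ / |p|² = 2×1.41348 / 2.46170 = 1.14838
θ = 2·atan2(ρ, z) = 2·atan2(1.41348, 0.681) = 2.24365 rad
ℓ = θ/κ = 2.24365/1.14838 = 1.95375

1.1484 1.50 1.9537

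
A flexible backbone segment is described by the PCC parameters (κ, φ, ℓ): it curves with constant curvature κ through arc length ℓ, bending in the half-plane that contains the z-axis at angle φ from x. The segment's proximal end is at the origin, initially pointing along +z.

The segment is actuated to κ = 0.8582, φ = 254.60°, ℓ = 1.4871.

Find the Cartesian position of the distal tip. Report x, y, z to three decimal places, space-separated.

θ = κ·ℓ = 0.8582 × 1.4871 = 1.27623 rad
ρ = (1 − cos θ)/κ = (1 − 0.29033)/0.8582 = 0.82693
z = sin θ / κ = 0.95693/0.8582 = 1.11504
x = ρ cos φ = 0.82693 × cos(254.60°) = -0.21960
y = ρ sin φ = 0.82693 × sin(254.60°) = -0.79724

-0.220 -0.797 1.115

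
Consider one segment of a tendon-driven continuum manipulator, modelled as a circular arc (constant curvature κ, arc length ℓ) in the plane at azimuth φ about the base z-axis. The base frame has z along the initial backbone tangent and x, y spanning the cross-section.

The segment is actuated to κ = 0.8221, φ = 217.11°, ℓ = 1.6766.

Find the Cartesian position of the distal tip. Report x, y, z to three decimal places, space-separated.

-0.785 -0.594 1.194

θ = κ·ℓ = 0.8221 × 1.6766 = 1.37833 rad
ρ = (1 − cos θ)/κ = (1 − 0.19128)/0.8221 = 0.98373
z = sin θ / κ = 0.98154/0.8221 = 1.19394
x = ρ cos φ = 0.98373 × cos(217.11°) = -0.78450
y = ρ sin φ = 0.98373 × sin(217.11°) = -0.59353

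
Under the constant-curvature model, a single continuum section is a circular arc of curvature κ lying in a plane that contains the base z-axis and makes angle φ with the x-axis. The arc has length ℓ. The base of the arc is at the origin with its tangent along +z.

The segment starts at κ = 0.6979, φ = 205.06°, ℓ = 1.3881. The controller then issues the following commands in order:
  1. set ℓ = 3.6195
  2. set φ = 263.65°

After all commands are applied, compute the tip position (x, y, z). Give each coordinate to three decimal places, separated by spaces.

-0.288 -2.587 0.827

initial: κ=0.6979, φ=205.06°, ℓ=1.3881
cmd 1: set ℓ=3.6195 → (κ,φ,ℓ)=(0.6979,205.06°,3.6195) → tip=(-2.3577,-1.1024,0.8273)
cmd 2: set φ=263.65° → (κ,φ,ℓ)=(0.6979,263.65°,3.6195) → tip=(-0.2879,-2.5868,0.8273)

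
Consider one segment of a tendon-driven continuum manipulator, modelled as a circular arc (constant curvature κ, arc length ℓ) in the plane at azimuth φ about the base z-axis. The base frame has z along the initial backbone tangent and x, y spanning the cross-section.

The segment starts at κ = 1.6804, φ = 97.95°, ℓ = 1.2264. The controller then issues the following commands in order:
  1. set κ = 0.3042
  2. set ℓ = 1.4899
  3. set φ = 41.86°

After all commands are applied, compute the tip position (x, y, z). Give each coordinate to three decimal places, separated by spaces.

initial: κ=1.6804, φ=97.95°, ℓ=1.2264
cmd 1: set κ=0.3042 → (κ,φ,ℓ)=(0.3042,97.95°,1.2264) → tip=(-0.0313,0.2240,1.1981)
cmd 2: set ℓ=1.4899 → (κ,φ,ℓ)=(0.3042,97.95°,1.4899) → tip=(-0.0459,0.3287,1.4394)
cmd 3: set φ=41.86° → (κ,φ,ℓ)=(0.3042,41.86°,1.4899) → tip=(0.2472,0.2215,1.4394)

0.247 0.221 1.439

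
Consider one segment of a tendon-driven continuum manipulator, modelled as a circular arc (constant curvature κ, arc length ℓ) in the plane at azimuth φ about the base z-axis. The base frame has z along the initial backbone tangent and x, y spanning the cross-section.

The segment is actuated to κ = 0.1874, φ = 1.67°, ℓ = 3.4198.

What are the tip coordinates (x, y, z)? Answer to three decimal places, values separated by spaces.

θ = κ·ℓ = 0.1874 × 3.4198 = 0.64087 rad
ρ = (1 − cos θ)/κ = (1 − 0.80158)/0.1874 = 1.05883
z = sin θ / κ = 0.59789/0.1874 = 3.19047
x = ρ cos φ = 1.05883 × cos(1.67°) = 1.05838
y = ρ sin φ = 1.05883 × sin(1.67°) = 0.03086

1.058 0.031 3.190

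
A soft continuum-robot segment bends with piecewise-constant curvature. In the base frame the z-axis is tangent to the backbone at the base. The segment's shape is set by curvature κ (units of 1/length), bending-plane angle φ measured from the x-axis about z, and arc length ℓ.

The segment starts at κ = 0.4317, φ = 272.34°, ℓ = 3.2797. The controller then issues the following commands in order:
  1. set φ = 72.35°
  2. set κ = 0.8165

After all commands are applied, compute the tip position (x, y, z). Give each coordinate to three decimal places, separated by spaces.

initial: κ=0.4317, φ=272.34°, ℓ=3.2797
cmd 1: set φ=72.35° → (κ,φ,ℓ)=(0.4317,72.35°,3.2797) → tip=(0.5940,1.8667,2.2887)
cmd 2: set κ=0.8165 → (κ,φ,ℓ)=(0.8165,72.35°,3.2797) → tip=(0.7035,2.2109,0.5478)

0.703 2.211 0.548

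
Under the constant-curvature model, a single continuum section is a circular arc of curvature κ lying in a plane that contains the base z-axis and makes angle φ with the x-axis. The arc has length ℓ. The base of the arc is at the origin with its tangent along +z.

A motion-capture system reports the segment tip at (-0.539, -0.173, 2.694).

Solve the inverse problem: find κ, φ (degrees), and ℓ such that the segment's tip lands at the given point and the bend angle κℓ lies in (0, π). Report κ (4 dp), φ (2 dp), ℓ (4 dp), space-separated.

ρ = √(x²+y²) = √(-0.539² + -0.173²) = 0.56608
φ = atan2(y, x) mod 360° = atan2(-0.173, -0.539) = 197.7948°
|p|² = ρ² + z² = 0.56608² + 2.694² = 7.57809
κ = 2ρ / |p|² = 2×0.56608 / 7.57809 = 0.14940
θ = 2·atan2(ρ, z) = 2·atan2(0.56608, 2.694) = 0.41423 rad
ℓ = θ/κ = 0.41423/0.14940 = 2.77261

0.1494 197.79 2.7726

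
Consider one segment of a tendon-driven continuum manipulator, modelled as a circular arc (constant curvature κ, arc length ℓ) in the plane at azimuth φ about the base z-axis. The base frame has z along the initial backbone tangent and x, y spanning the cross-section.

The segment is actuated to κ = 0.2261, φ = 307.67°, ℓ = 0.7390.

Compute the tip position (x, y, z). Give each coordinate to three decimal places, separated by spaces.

0.038 -0.049 0.736

θ = κ·ℓ = 0.2261 × 0.7390 = 0.16709 rad
ρ = (1 − cos θ)/κ = (1 − 0.98607)/0.2261 = 0.06160
z = sin θ / κ = 0.16631/0.2261 = 0.73557
x = ρ cos φ = 0.06160 × cos(307.67°) = 0.03764
y = ρ sin φ = 0.06160 × sin(307.67°) = -0.04876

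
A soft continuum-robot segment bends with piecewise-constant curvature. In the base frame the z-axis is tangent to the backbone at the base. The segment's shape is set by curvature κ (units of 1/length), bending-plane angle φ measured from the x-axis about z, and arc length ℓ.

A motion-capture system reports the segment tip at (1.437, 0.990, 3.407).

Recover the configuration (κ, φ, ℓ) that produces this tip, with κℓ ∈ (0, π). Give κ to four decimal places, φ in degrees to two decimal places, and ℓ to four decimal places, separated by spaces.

ρ = √(x²+y²) = √(1.437² + 0.990²) = 1.74501
φ = atan2(y, x) mod 360° = atan2(0.990, 1.437) = 34.5643°
|p|² = ρ² + z² = 1.74501² + 3.407² = 14.65272
κ = 2ρ / |p|² = 2×1.74501 / 14.65272 = 0.23818
θ = 2·atan2(ρ, z) = 2·atan2(1.74501, 3.407) = 0.94670 rad
ℓ = θ/κ = 0.94670/0.23818 = 3.97466

0.2382 34.56 3.9747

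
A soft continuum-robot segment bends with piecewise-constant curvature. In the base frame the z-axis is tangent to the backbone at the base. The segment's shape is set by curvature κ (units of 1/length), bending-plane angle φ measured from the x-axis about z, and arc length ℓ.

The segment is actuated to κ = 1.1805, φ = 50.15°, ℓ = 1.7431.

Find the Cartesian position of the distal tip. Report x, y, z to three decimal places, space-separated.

0.797 0.955 0.749

θ = κ·ℓ = 1.1805 × 1.7431 = 2.05773 rad
ρ = (1 − cos θ)/κ = (1 − -0.46792)/1.1805 = 1.24347
z = sin θ / κ = 0.88377/1.1805 = 0.74864
x = ρ cos φ = 1.24347 × cos(50.15°) = 0.79679
y = ρ sin φ = 1.24347 × sin(50.15°) = 0.95464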